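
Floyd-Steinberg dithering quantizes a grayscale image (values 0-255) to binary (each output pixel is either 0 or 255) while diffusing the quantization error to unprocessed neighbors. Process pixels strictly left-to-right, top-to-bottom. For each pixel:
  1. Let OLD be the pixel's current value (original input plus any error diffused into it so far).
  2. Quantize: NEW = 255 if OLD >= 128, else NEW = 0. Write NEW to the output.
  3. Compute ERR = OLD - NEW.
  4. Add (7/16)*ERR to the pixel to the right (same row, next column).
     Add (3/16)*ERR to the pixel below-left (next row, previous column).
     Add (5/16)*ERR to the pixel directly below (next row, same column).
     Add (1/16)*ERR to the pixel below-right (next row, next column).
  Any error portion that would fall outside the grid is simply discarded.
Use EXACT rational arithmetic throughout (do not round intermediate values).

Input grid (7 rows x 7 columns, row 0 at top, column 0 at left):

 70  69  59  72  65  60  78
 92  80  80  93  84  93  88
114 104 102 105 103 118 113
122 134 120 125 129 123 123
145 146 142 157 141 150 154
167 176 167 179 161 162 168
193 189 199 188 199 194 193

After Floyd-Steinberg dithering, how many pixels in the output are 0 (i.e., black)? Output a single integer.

(0,0): OLD=70 → NEW=0, ERR=70
(0,1): OLD=797/8 → NEW=0, ERR=797/8
(0,2): OLD=13131/128 → NEW=0, ERR=13131/128
(0,3): OLD=239373/2048 → NEW=0, ERR=239373/2048
(0,4): OLD=3805531/32768 → NEW=0, ERR=3805531/32768
(0,5): OLD=58095997/524288 → NEW=0, ERR=58095997/524288
(0,6): OLD=1060983403/8388608 → NEW=0, ERR=1060983403/8388608
(1,0): OLD=16967/128 → NEW=255, ERR=-15673/128
(1,1): OLD=83121/1024 → NEW=0, ERR=83121/1024
(1,2): OLD=5757765/32768 → NEW=255, ERR=-2598075/32768
(1,3): OLD=16125057/131072 → NEW=0, ERR=16125057/131072
(1,4): OLD=1696154627/8388608 → NEW=255, ERR=-442940413/8388608
(1,5): OLD=9093255859/67108864 → NEW=255, ERR=-8019504461/67108864
(1,6): OLD=88228373021/1073741824 → NEW=0, ERR=88228373021/1073741824
(2,0): OLD=1490219/16384 → NEW=0, ERR=1490219/16384
(2,1): OLD=76881865/524288 → NEW=255, ERR=-56811575/524288
(2,2): OLD=486169627/8388608 → NEW=0, ERR=486169627/8388608
(2,3): OLD=10331069315/67108864 → NEW=255, ERR=-6781691005/67108864
(2,4): OLD=14801735059/536870912 → NEW=0, ERR=14801735059/536870912
(2,5): OLD=1800877243857/17179869184 → NEW=0, ERR=1800877243857/17179869184
(2,6): OLD=48672620891335/274877906944 → NEW=255, ERR=-21421245379385/274877906944
(3,0): OLD=1091410491/8388608 → NEW=255, ERR=-1047684549/8388608
(3,1): OLD=4163979359/67108864 → NEW=0, ERR=4163979359/67108864
(3,2): OLD=74913352429/536870912 → NEW=255, ERR=-61988730131/536870912
(3,3): OLD=111018283547/2147483648 → NEW=0, ERR=111018283547/2147483648
(3,4): OLD=47711070318139/274877906944 → NEW=255, ERR=-22382795952581/274877906944
(3,5): OLD=235832540459169/2199023255552 → NEW=0, ERR=235832540459169/2199023255552
(3,6): OLD=5352168022178815/35184372088832 → NEW=255, ERR=-3619846860473345/35184372088832
(4,0): OLD=126277120597/1073741824 → NEW=0, ERR=126277120597/1073741824
(4,1): OLD=3219283090705/17179869184 → NEW=255, ERR=-1161583551215/17179869184
(4,2): OLD=24713798627615/274877906944 → NEW=0, ERR=24713798627615/274877906944
(4,3): OLD=417827488210949/2199023255552 → NEW=255, ERR=-142923441954811/2199023255552
(4,4): OLD=1943200438234015/17592186044416 → NEW=0, ERR=1943200438234015/17592186044416
(4,5): OLD=116789363921856127/562949953421312 → NEW=255, ERR=-26762874200578433/562949953421312
(4,6): OLD=970553947345743401/9007199254740992 → NEW=0, ERR=970553947345743401/9007199254740992
(5,0): OLD=52522029453763/274877906944 → NEW=255, ERR=-17571836816957/274877906944
(5,1): OLD=332297491447041/2199023255552 → NEW=255, ERR=-228453438718719/2199023255552
(5,2): OLD=2343857496244279/17592186044416 → NEW=255, ERR=-2142149945081801/17592186044416
(5,3): OLD=18541658982155891/140737488355328 → NEW=255, ERR=-17346400548452749/140737488355328
(5,4): OLD=1158494911031898225/9007199254740992 → NEW=255, ERR=-1138340898927054735/9007199254740992
(5,5): OLD=8571912353083019681/72057594037927936 → NEW=0, ERR=8571912353083019681/72057594037927936
(5,6): OLD=289090709241687126351/1152921504606846976 → NEW=255, ERR=-4904274433058852529/1152921504606846976
(6,0): OLD=5402350024310139/35184372088832 → NEW=255, ERR=-3569664858342021/35184372088832
(6,1): OLD=48031517307674999/562949953421312 → NEW=0, ERR=48031517307674999/562949953421312
(6,2): OLD=1519268394740669189/9007199254740992 → NEW=255, ERR=-777567415218283771/9007199254740992
(6,3): OLD=5794015903782495771/72057594037927936 → NEW=0, ERR=5794015903782495771/72057594037927936
(6,4): OLD=30161279345574885097/144115188075855872 → NEW=255, ERR=-6588093613768362263/144115188075855872
(6,5): OLD=3735067637813426737589/18446744073709551616 → NEW=255, ERR=-968852100982508924491/18446744073709551616
(6,6): OLD=51983648600482077754787/295147905179352825856 → NEW=255, ERR=-23279067220252892838493/295147905179352825856
Output grid:
  Row 0: .......  (7 black, running=7)
  Row 1: #.#.##.  (3 black, running=10)
  Row 2: .#.#..#  (4 black, running=14)
  Row 3: #.#.#.#  (3 black, running=17)
  Row 4: .#.#.#.  (4 black, running=21)
  Row 5: #####.#  (1 black, running=22)
  Row 6: #.#.###  (2 black, running=24)

Answer: 24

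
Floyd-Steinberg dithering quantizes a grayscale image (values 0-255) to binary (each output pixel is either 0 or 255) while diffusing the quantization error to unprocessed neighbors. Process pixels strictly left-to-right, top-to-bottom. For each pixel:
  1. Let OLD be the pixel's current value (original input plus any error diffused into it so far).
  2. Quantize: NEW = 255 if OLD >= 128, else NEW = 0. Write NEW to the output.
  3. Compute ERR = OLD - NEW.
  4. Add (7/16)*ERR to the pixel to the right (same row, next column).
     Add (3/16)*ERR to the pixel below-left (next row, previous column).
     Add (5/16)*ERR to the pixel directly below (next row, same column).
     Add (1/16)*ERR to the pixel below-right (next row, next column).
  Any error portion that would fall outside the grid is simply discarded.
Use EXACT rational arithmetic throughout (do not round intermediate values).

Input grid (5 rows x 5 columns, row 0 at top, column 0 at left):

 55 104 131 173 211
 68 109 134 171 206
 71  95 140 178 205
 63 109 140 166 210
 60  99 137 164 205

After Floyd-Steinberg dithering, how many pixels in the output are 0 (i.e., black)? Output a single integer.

(0,0): OLD=55 → NEW=0, ERR=55
(0,1): OLD=2049/16 → NEW=255, ERR=-2031/16
(0,2): OLD=19319/256 → NEW=0, ERR=19319/256
(0,3): OLD=843841/4096 → NEW=255, ERR=-200639/4096
(0,4): OLD=12423623/65536 → NEW=255, ERR=-4288057/65536
(1,0): OLD=15715/256 → NEW=0, ERR=15715/256
(1,1): OLD=233013/2048 → NEW=0, ERR=233013/2048
(1,2): OLD=12467673/65536 → NEW=255, ERR=-4244007/65536
(1,3): OLD=31407205/262144 → NEW=0, ERR=31407205/262144
(1,4): OLD=985275023/4194304 → NEW=255, ERR=-84272497/4194304
(2,0): OLD=3654167/32768 → NEW=0, ERR=3654167/32768
(2,1): OLD=179346157/1048576 → NEW=255, ERR=-88040723/1048576
(2,2): OLD=1889193735/16777216 → NEW=0, ERR=1889193735/16777216
(2,3): OLD=68958437157/268435456 → NEW=255, ERR=507395877/268435456
(2,4): OLD=889213845699/4294967296 → NEW=255, ERR=-206002814781/4294967296
(3,0): OLD=1377509159/16777216 → NEW=0, ERR=1377509159/16777216
(3,1): OLD=19698642843/134217728 → NEW=255, ERR=-14526877797/134217728
(3,2): OLD=528038393625/4294967296 → NEW=0, ERR=528038393625/4294967296
(3,3): OLD=1876239839441/8589934592 → NEW=255, ERR=-314193481519/8589934592
(3,4): OLD=24619034378741/137438953472 → NEW=255, ERR=-10427898756619/137438953472
(4,0): OLD=140368751849/2147483648 → NEW=0, ERR=140368751849/2147483648
(4,1): OLD=8380847800809/68719476736 → NEW=0, ERR=8380847800809/68719476736
(4,2): OLD=236563694112455/1099511627776 → NEW=255, ERR=-43811770970425/1099511627776
(4,3): OLD=2262260544928233/17592186044416 → NEW=255, ERR=-2223746896397847/17592186044416
(4,4): OLD=34818818496512479/281474976710656 → NEW=0, ERR=34818818496512479/281474976710656
Output grid:
  Row 0: .#.##  (2 black, running=2)
  Row 1: ..#.#  (3 black, running=5)
  Row 2: .#.##  (2 black, running=7)
  Row 3: .#.##  (2 black, running=9)
  Row 4: ..##.  (3 black, running=12)

Answer: 12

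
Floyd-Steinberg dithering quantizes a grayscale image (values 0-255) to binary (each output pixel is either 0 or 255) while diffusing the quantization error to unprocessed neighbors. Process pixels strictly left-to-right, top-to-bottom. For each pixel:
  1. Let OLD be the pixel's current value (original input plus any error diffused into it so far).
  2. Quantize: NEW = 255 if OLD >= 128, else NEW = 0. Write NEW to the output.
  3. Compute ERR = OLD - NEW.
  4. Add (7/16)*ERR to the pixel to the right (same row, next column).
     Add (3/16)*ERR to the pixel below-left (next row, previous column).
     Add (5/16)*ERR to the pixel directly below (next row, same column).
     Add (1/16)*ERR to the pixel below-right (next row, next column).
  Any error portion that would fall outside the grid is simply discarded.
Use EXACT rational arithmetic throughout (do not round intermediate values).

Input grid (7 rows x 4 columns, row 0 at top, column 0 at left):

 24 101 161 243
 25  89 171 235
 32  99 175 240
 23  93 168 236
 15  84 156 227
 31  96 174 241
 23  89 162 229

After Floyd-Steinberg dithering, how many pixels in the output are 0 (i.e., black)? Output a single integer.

Answer: 14

Derivation:
(0,0): OLD=24 → NEW=0, ERR=24
(0,1): OLD=223/2 → NEW=0, ERR=223/2
(0,2): OLD=6713/32 → NEW=255, ERR=-1447/32
(0,3): OLD=114287/512 → NEW=255, ERR=-16273/512
(1,0): OLD=1709/32 → NEW=0, ERR=1709/32
(1,1): OLD=35899/256 → NEW=255, ERR=-29381/256
(1,2): OLD=882007/8192 → NEW=0, ERR=882007/8192
(1,3): OLD=35303697/131072 → NEW=255, ERR=1880337/131072
(2,0): OLD=111289/4096 → NEW=0, ERR=111289/4096
(2,1): OLD=12916739/131072 → NEW=0, ERR=12916739/131072
(2,2): OLD=64822159/262144 → NEW=255, ERR=-2024561/262144
(2,3): OLD=1039488627/4194304 → NEW=255, ERR=-30058893/4194304
(3,0): OLD=104790953/2097152 → NEW=0, ERR=104790953/2097152
(3,1): OLD=4895828471/33554432 → NEW=255, ERR=-3660551689/33554432
(3,2): OLD=65860004105/536870912 → NEW=0, ERR=65860004105/536870912
(3,3): OLD=2464860599999/8589934592 → NEW=255, ERR=274427279039/8589934592
(4,0): OLD=5454684853/536870912 → NEW=0, ERR=5454684853/536870912
(4,1): OLD=345649830431/4294967296 → NEW=0, ERR=345649830431/4294967296
(4,2): OLD=31434555300799/137438953472 → NEW=255, ERR=-3612377834561/137438953472
(4,3): OLD=512705977542377/2199023255552 → NEW=255, ERR=-48044952623383/2199023255552
(5,0): OLD=3385440664229/68719476736 → NEW=0, ERR=3385440664229/68719476736
(5,1): OLD=304365640519843/2199023255552 → NEW=255, ERR=-256385289645917/2199023255552
(5,2): OLD=127225979515031/1099511627776 → NEW=0, ERR=127225979515031/1099511627776
(5,3): OLD=9962574578149055/35184372088832 → NEW=255, ERR=990559695496895/35184372088832
(6,0): OLD=581755195382025/35184372088832 → NEW=0, ERR=581755195382025/35184372088832
(6,1): OLD=47611048704025807/562949953421312 → NEW=0, ERR=47611048704025807/562949953421312
(6,2): OLD=2100054358989196921/9007199254740992 → NEW=255, ERR=-196781450969756039/9007199254740992
(6,3): OLD=33935059547005861967/144115188075855872 → NEW=255, ERR=-2814313412337385393/144115188075855872
Output grid:
  Row 0: ..##  (2 black, running=2)
  Row 1: .#.#  (2 black, running=4)
  Row 2: ..##  (2 black, running=6)
  Row 3: .#.#  (2 black, running=8)
  Row 4: ..##  (2 black, running=10)
  Row 5: .#.#  (2 black, running=12)
  Row 6: ..##  (2 black, running=14)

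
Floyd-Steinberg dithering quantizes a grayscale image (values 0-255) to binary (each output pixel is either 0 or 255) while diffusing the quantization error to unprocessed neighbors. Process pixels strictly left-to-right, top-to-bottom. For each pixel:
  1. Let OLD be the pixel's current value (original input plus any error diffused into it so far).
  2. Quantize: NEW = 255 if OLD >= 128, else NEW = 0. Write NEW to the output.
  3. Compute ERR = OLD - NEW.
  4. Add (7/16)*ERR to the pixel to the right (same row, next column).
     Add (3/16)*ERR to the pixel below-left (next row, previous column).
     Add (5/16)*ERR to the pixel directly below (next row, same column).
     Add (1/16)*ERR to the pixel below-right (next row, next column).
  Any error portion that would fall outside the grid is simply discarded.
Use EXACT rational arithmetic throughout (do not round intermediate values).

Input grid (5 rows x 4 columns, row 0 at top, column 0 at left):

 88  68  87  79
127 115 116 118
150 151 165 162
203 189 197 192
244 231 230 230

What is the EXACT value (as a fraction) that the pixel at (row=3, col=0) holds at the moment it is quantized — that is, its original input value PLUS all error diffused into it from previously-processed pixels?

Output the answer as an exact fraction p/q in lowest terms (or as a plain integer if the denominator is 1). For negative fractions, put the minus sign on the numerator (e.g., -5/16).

Answer: 392942659/2097152

Derivation:
(0,0): OLD=88 → NEW=0, ERR=88
(0,1): OLD=213/2 → NEW=0, ERR=213/2
(0,2): OLD=4275/32 → NEW=255, ERR=-3885/32
(0,3): OLD=13253/512 → NEW=0, ERR=13253/512
(1,0): OLD=5583/32 → NEW=255, ERR=-2577/32
(1,1): OLD=24521/256 → NEW=0, ERR=24521/256
(1,2): OLD=1077053/8192 → NEW=255, ERR=-1011907/8192
(1,3): OLD=8448827/131072 → NEW=0, ERR=8448827/131072
(2,0): OLD=584883/4096 → NEW=255, ERR=-459597/4096
(2,1): OLD=13585441/131072 → NEW=0, ERR=13585441/131072
(2,2): OLD=49759605/262144 → NEW=255, ERR=-17087115/262144
(2,3): OLD=611974689/4194304 → NEW=255, ERR=-457572831/4194304
(3,0): OLD=392942659/2097152 → NEW=255, ERR=-141831101/2097152
Target (3,0): original=203, with diffused error = 392942659/2097152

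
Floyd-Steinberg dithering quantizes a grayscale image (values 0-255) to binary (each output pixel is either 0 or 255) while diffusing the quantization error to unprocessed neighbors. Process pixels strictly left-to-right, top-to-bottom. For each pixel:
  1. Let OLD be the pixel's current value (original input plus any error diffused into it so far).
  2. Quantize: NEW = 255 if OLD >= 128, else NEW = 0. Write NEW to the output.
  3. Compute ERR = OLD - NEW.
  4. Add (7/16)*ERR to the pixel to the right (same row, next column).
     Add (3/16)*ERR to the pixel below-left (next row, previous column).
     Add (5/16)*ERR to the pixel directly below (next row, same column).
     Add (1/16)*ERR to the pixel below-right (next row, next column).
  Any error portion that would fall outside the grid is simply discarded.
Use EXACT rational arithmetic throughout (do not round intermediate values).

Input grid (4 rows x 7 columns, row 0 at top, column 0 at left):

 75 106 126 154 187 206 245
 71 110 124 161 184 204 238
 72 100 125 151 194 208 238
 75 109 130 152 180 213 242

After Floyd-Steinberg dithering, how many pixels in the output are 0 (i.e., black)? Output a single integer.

(0,0): OLD=75 → NEW=0, ERR=75
(0,1): OLD=2221/16 → NEW=255, ERR=-1859/16
(0,2): OLD=19243/256 → NEW=0, ERR=19243/256
(0,3): OLD=765485/4096 → NEW=255, ERR=-278995/4096
(0,4): OLD=10302267/65536 → NEW=255, ERR=-6409413/65536
(0,5): OLD=171140765/1048576 → NEW=255, ERR=-96246115/1048576
(0,6): OLD=3436695115/16777216 → NEW=255, ERR=-841494965/16777216
(1,0): OLD=18599/256 → NEW=0, ERR=18599/256
(1,1): OLD=254481/2048 → NEW=0, ERR=254481/2048
(1,2): OLD=11915749/65536 → NEW=255, ERR=-4795931/65536
(1,3): OLD=24656897/262144 → NEW=0, ERR=24656897/262144
(1,4): OLD=2904486755/16777216 → NEW=255, ERR=-1373703325/16777216
(1,5): OLD=16639962963/134217728 → NEW=0, ERR=16639962963/134217728
(1,6): OLD=581601547645/2147483648 → NEW=255, ERR=33993217405/2147483648
(2,0): OLD=3866699/32768 → NEW=0, ERR=3866699/32768
(2,1): OLD=190081897/1048576 → NEW=255, ERR=-77304983/1048576
(2,2): OLD=1598519675/16777216 → NEW=0, ERR=1598519675/16777216
(2,3): OLD=27132365155/134217728 → NEW=255, ERR=-7093155485/134217728
(2,4): OLD=187277913235/1073741824 → NEW=255, ERR=-86526251885/1073741824
(2,5): OLD=7192800717809/34359738368 → NEW=255, ERR=-1568932566031/34359738368
(2,6): OLD=126838643654055/549755813888 → NEW=255, ERR=-13349088887385/549755813888
(3,0): OLD=1645048091/16777216 → NEW=0, ERR=1645048091/16777216
(3,1): OLD=20682855807/134217728 → NEW=255, ERR=-13542664833/134217728
(3,2): OLD=108570251565/1073741824 → NEW=0, ERR=108570251565/1073741824
(3,3): OLD=732583040267/4294967296 → NEW=255, ERR=-362633620213/4294967296
(3,4): OLD=58281717964059/549755813888 → NEW=0, ERR=58281717964059/549755813888
(3,5): OLD=1035838263284481/4398046511104 → NEW=255, ERR=-85663597047039/4398046511104
(3,6): OLD=15694803987718047/70368744177664 → NEW=255, ERR=-2249225777586273/70368744177664
Output grid:
  Row 0: .#.####  (2 black, running=2)
  Row 1: ..#.#.#  (4 black, running=6)
  Row 2: .#.####  (2 black, running=8)
  Row 3: .#.#.##  (3 black, running=11)

Answer: 11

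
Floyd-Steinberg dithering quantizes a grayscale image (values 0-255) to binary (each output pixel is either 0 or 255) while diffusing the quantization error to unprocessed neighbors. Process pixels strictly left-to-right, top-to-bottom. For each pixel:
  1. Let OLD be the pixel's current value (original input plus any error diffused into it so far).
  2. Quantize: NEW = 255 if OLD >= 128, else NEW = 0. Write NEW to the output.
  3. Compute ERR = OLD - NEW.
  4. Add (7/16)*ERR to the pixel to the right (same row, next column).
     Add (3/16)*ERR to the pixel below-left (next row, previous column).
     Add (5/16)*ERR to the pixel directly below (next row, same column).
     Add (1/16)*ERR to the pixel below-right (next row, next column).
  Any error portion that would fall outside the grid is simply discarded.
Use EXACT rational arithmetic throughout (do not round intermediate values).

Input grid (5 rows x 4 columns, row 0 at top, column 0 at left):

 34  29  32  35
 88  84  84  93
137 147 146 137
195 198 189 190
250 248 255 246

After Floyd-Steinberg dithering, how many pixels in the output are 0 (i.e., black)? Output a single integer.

Answer: 8

Derivation:
(0,0): OLD=34 → NEW=0, ERR=34
(0,1): OLD=351/8 → NEW=0, ERR=351/8
(0,2): OLD=6553/128 → NEW=0, ERR=6553/128
(0,3): OLD=117551/2048 → NEW=0, ERR=117551/2048
(1,0): OLD=13677/128 → NEW=0, ERR=13677/128
(1,1): OLD=159931/1024 → NEW=255, ERR=-101189/1024
(1,2): OLD=2302615/32768 → NEW=0, ERR=2302615/32768
(1,3): OLD=75958737/524288 → NEW=255, ERR=-57734703/524288
(2,0): OLD=2488121/16384 → NEW=255, ERR=-1689799/16384
(2,1): OLD=47632067/524288 → NEW=0, ERR=47632067/524288
(2,2): OLD=189669695/1048576 → NEW=255, ERR=-77717185/1048576
(2,3): OLD=1250794947/16777216 → NEW=0, ERR=1250794947/16777216
(3,0): OLD=1508306921/8388608 → NEW=255, ERR=-630788119/8388608
(3,1): OLD=23239769143/134217728 → NEW=255, ERR=-10985751497/134217728
(3,2): OLD=321448038473/2147483648 → NEW=255, ERR=-226160291767/2147483648
(3,3): OLD=5586572218751/34359738368 → NEW=255, ERR=-3175161065089/34359738368
(4,0): OLD=453450607989/2147483648 → NEW=255, ERR=-94157722251/2147483648
(4,1): OLD=3071644152991/17179869184 → NEW=255, ERR=-1309222488929/17179869184
(4,2): OLD=91427958776575/549755813888 → NEW=255, ERR=-48759773764865/549755813888
(4,3): OLD=1510610547209641/8796093022208 → NEW=255, ERR=-732393173453399/8796093022208
Output grid:
  Row 0: ....  (4 black, running=4)
  Row 1: .#.#  (2 black, running=6)
  Row 2: #.#.  (2 black, running=8)
  Row 3: ####  (0 black, running=8)
  Row 4: ####  (0 black, running=8)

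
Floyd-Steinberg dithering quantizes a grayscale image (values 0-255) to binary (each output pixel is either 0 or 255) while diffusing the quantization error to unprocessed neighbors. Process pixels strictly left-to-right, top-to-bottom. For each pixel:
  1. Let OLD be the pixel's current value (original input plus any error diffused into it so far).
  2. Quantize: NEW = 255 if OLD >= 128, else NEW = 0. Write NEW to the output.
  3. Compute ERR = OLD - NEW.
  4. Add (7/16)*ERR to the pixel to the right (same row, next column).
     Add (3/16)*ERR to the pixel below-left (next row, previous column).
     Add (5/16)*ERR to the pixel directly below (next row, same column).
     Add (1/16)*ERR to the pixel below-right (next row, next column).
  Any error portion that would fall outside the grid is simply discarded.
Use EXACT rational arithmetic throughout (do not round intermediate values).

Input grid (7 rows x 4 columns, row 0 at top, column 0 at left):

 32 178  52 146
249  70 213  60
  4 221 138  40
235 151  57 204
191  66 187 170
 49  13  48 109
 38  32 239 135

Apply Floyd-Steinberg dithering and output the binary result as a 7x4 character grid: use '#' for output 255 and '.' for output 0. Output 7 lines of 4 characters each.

Answer: .#.#
#.#.
.#..
##.#
#.##
....
..##

Derivation:
(0,0): OLD=32 → NEW=0, ERR=32
(0,1): OLD=192 → NEW=255, ERR=-63
(0,2): OLD=391/16 → NEW=0, ERR=391/16
(0,3): OLD=40113/256 → NEW=255, ERR=-25167/256
(1,0): OLD=3955/16 → NEW=255, ERR=-125/16
(1,1): OLD=6845/128 → NEW=0, ERR=6845/128
(1,2): OLD=907929/4096 → NEW=255, ERR=-136551/4096
(1,3): OLD=1063039/65536 → NEW=0, ERR=1063039/65536
(2,0): OLD=23727/2048 → NEW=0, ERR=23727/2048
(2,1): OLD=15469181/65536 → NEW=255, ERR=-1242499/65536
(2,2): OLD=16471959/131072 → NEW=0, ERR=16471959/131072
(2,3): OLD=205450551/2097152 → NEW=0, ERR=205450551/2097152
(3,0): OLD=246484183/1048576 → NEW=255, ERR=-20902697/1048576
(3,1): OLD=2695116057/16777216 → NEW=255, ERR=-1583074023/16777216
(3,2): OLD=19374090071/268435456 → NEW=0, ERR=19374090071/268435456
(3,3): OLD=1177014883553/4294967296 → NEW=255, ERR=81798223073/4294967296
(4,0): OLD=44849734267/268435456 → NEW=255, ERR=-23601307013/268435456
(4,1): OLD=22191975193/2147483648 → NEW=0, ERR=22191975193/2147483648
(4,2): OLD=14551284727345/68719476736 → NEW=255, ERR=-2972181840335/68719476736
(4,3): OLD=177615328743591/1099511627776 → NEW=255, ERR=-102760136339289/1099511627776
(5,0): OLD=806150825091/34359738368 → NEW=0, ERR=806150825091/34359738368
(5,1): OLD=14171998626909/1099511627776 → NEW=0, ERR=14171998626909/1099511627776
(5,2): OLD=25558515973405/1099511627776 → NEW=0, ERR=25558515973405/1099511627776
(5,3): OLD=767551149756687/8796093022208 → NEW=0, ERR=767551149756687/8796093022208
(6,0): OLD=840003197583095/17592186044416 → NEW=0, ERR=840003197583095/17592186044416
(6,1): OLD=17660539517145409/281474976710656 → NEW=0, ERR=17660539517145409/281474976710656
(6,2): OLD=1310011930032655463/4503599627370496 → NEW=255, ERR=161594025053178983/4503599627370496
(6,3): OLD=12928551995296709841/72057594037927936 → NEW=255, ERR=-5446134484374913839/72057594037927936
Row 0: .#.#
Row 1: #.#.
Row 2: .#..
Row 3: ##.#
Row 4: #.##
Row 5: ....
Row 6: ..##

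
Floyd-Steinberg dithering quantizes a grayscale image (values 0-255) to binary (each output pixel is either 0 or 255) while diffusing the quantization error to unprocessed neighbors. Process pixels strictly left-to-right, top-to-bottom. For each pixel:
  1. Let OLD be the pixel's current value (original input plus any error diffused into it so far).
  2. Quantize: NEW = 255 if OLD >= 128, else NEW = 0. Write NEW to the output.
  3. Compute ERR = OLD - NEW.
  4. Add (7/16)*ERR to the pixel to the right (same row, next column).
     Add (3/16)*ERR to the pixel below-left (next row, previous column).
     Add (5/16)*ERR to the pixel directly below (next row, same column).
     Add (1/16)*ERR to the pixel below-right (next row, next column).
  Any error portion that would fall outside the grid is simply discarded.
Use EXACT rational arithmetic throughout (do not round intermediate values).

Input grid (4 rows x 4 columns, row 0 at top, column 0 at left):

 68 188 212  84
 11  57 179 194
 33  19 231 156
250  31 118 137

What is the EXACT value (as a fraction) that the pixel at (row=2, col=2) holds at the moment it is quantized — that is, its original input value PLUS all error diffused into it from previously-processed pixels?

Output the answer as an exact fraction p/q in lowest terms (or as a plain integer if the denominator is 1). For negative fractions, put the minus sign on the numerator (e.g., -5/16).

Answer: 115399683/524288

Derivation:
(0,0): OLD=68 → NEW=0, ERR=68
(0,1): OLD=871/4 → NEW=255, ERR=-149/4
(0,2): OLD=12525/64 → NEW=255, ERR=-3795/64
(0,3): OLD=59451/1024 → NEW=0, ERR=59451/1024
(1,0): OLD=1617/64 → NEW=0, ERR=1617/64
(1,1): OLD=25367/512 → NEW=0, ERR=25367/512
(1,2): OLD=3124483/16384 → NEW=255, ERR=-1053437/16384
(1,3): OLD=47266437/262144 → NEW=255, ERR=-19580283/262144
(2,0): OLD=411117/8192 → NEW=0, ERR=411117/8192
(2,1): OLD=12048735/262144 → NEW=0, ERR=12048735/262144
(2,2): OLD=115399683/524288 → NEW=255, ERR=-18293757/524288
Target (2,2): original=231, with diffused error = 115399683/524288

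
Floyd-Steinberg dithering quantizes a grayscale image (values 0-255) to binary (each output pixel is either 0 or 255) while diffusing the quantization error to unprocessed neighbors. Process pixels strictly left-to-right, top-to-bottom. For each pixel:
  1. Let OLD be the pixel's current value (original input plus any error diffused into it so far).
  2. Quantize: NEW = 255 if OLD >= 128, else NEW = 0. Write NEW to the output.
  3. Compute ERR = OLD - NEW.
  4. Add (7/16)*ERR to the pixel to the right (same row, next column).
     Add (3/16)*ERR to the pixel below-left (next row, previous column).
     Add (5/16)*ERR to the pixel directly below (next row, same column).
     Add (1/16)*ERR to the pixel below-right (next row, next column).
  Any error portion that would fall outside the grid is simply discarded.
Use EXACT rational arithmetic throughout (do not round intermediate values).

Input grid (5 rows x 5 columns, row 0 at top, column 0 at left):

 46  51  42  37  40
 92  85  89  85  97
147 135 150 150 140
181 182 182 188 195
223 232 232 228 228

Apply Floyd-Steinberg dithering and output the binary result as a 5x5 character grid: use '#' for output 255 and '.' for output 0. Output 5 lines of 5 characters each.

Answer: .....
.#.#.
#.#.#
#####
###.#

Derivation:
(0,0): OLD=46 → NEW=0, ERR=46
(0,1): OLD=569/8 → NEW=0, ERR=569/8
(0,2): OLD=9359/128 → NEW=0, ERR=9359/128
(0,3): OLD=141289/2048 → NEW=0, ERR=141289/2048
(0,4): OLD=2299743/32768 → NEW=0, ERR=2299743/32768
(1,0): OLD=15323/128 → NEW=0, ERR=15323/128
(1,1): OLD=180413/1024 → NEW=255, ERR=-80707/1024
(1,2): OLD=3104705/32768 → NEW=0, ERR=3104705/32768
(1,3): OLD=21723917/131072 → NEW=255, ERR=-11699443/131072
(1,4): OLD=176564999/2097152 → NEW=0, ERR=176564999/2097152
(2,0): OLD=2779247/16384 → NEW=255, ERR=-1398673/16384
(2,1): OLD=51521141/524288 → NEW=0, ERR=51521141/524288
(2,2): OLD=1685600287/8388608 → NEW=255, ERR=-453494753/8388608
(2,3): OLD=16127958637/134217728 → NEW=0, ERR=16127958637/134217728
(2,4): OLD=458063991227/2147483648 → NEW=255, ERR=-89544339013/2147483648
(3,0): OLD=1449113791/8388608 → NEW=255, ERR=-689981249/8388608
(3,1): OLD=10821422099/67108864 → NEW=255, ERR=-6291338221/67108864
(3,2): OLD=328056996609/2147483648 → NEW=255, ERR=-219551333631/2147483648
(3,3): OLD=728535061865/4294967296 → NEW=255, ERR=-366681598615/4294967296
(3,4): OLD=10454178059469/68719476736 → NEW=255, ERR=-7069288508211/68719476736
(4,0): OLD=192971162129/1073741824 → NEW=255, ERR=-80833002991/1073741824
(4,1): OLD=4997893943505/34359738368 → NEW=255, ERR=-3763839340335/34359738368
(4,2): OLD=71610843213279/549755813888 → NEW=255, ERR=-68576889328161/549755813888
(4,3): OLD=1064926695046097/8796093022208 → NEW=0, ERR=1064926695046097/8796093022208
(4,4): OLD=34267325651118903/140737488355328 → NEW=255, ERR=-1620733879489737/140737488355328
Row 0: .....
Row 1: .#.#.
Row 2: #.#.#
Row 3: #####
Row 4: ###.#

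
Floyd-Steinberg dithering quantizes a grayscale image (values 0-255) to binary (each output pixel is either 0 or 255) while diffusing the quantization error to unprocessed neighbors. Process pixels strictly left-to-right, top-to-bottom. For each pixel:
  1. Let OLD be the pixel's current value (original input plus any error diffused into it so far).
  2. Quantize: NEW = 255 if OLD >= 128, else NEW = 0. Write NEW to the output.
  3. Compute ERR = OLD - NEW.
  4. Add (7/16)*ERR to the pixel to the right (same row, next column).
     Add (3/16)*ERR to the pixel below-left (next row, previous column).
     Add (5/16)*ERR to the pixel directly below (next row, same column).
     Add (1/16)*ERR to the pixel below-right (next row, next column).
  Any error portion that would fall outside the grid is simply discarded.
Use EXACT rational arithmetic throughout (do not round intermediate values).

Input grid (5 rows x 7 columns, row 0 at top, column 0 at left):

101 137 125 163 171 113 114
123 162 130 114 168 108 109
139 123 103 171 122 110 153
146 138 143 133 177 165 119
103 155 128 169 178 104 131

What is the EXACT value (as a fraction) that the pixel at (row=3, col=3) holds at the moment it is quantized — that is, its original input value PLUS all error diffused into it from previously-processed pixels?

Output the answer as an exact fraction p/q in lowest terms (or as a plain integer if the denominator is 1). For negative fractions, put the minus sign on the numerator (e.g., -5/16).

Answer: 484123323765/4294967296

Derivation:
(0,0): OLD=101 → NEW=0, ERR=101
(0,1): OLD=2899/16 → NEW=255, ERR=-1181/16
(0,2): OLD=23733/256 → NEW=0, ERR=23733/256
(0,3): OLD=833779/4096 → NEW=255, ERR=-210701/4096
(0,4): OLD=9731749/65536 → NEW=255, ERR=-6979931/65536
(0,5): OLD=69629571/1048576 → NEW=0, ERR=69629571/1048576
(0,6): OLD=2400009621/16777216 → NEW=255, ERR=-1878180459/16777216
(1,0): OLD=36025/256 → NEW=255, ERR=-29255/256
(1,1): OLD=230671/2048 → NEW=0, ERR=230671/2048
(1,2): OLD=12713275/65536 → NEW=255, ERR=-3998405/65536
(1,3): OLD=14957151/262144 → NEW=0, ERR=14957151/262144
(1,4): OLD=2833927293/16777216 → NEW=255, ERR=-1444262787/16777216
(1,5): OLD=8515075853/134217728 → NEW=0, ERR=8515075853/134217728
(1,6): OLD=227466615331/2147483648 → NEW=0, ERR=227466615331/2147483648
(2,0): OLD=4076565/32768 → NEW=0, ERR=4076565/32768
(2,1): OLD=203469623/1048576 → NEW=255, ERR=-63917257/1048576
(2,2): OLD=1258349413/16777216 → NEW=0, ERR=1258349413/16777216
(2,3): OLD=27070408573/134217728 → NEW=255, ERR=-7155112067/134217728
(2,4): OLD=93669998989/1073741824 → NEW=0, ERR=93669998989/1073741824
(2,5): OLD=6269691483823/34359738368 → NEW=255, ERR=-2492041800017/34359738368
(2,6): OLD=87045535569593/549755813888 → NEW=255, ERR=-53142196971847/549755813888
(3,0): OLD=2909972165/16777216 → NEW=255, ERR=-1368217915/16777216
(3,1): OLD=14107718241/134217728 → NEW=0, ERR=14107718241/134217728
(3,2): OLD=213265710387/1073741824 → NEW=255, ERR=-60538454733/1073741824
(3,3): OLD=484123323765/4294967296 → NEW=0, ERR=484123323765/4294967296
Target (3,3): original=133, with diffused error = 484123323765/4294967296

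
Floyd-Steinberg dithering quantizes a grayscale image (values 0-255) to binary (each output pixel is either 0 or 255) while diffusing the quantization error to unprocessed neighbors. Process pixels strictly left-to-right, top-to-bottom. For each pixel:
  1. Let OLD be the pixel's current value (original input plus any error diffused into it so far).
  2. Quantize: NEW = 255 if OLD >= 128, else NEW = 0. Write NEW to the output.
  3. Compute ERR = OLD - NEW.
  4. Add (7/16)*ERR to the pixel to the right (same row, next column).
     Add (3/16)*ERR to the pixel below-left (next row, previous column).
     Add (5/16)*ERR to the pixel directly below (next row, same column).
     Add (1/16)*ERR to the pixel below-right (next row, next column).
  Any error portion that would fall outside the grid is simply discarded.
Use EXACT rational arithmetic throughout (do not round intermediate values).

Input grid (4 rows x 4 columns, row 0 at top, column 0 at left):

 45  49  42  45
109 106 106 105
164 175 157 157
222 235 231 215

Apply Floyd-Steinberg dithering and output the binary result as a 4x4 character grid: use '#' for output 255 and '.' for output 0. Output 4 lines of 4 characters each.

(0,0): OLD=45 → NEW=0, ERR=45
(0,1): OLD=1099/16 → NEW=0, ERR=1099/16
(0,2): OLD=18445/256 → NEW=0, ERR=18445/256
(0,3): OLD=313435/4096 → NEW=0, ERR=313435/4096
(1,0): OLD=34801/256 → NEW=255, ERR=-30479/256
(1,1): OLD=187799/2048 → NEW=0, ERR=187799/2048
(1,2): OLD=12273251/65536 → NEW=255, ERR=-4438429/65536
(1,3): OLD=108828197/1048576 → NEW=0, ERR=108828197/1048576
(2,0): OLD=4718189/32768 → NEW=255, ERR=-3637651/32768
(2,1): OLD=141503615/1048576 → NEW=255, ERR=-125883265/1048576
(2,2): OLD=227550427/2097152 → NEW=0, ERR=227550427/2097152
(2,3): OLD=7807151055/33554432 → NEW=255, ERR=-749229105/33554432
(3,0): OLD=2764867997/16777216 → NEW=255, ERR=-1513322083/16777216
(3,1): OLD=46017149315/268435456 → NEW=255, ERR=-22433891965/268435456
(3,2): OLD=930524860541/4294967296 → NEW=255, ERR=-164691799939/4294967296
(3,3): OLD=13608361545963/68719476736 → NEW=255, ERR=-3915105021717/68719476736
Row 0: ....
Row 1: #.#.
Row 2: ##.#
Row 3: ####

Answer: ....
#.#.
##.#
####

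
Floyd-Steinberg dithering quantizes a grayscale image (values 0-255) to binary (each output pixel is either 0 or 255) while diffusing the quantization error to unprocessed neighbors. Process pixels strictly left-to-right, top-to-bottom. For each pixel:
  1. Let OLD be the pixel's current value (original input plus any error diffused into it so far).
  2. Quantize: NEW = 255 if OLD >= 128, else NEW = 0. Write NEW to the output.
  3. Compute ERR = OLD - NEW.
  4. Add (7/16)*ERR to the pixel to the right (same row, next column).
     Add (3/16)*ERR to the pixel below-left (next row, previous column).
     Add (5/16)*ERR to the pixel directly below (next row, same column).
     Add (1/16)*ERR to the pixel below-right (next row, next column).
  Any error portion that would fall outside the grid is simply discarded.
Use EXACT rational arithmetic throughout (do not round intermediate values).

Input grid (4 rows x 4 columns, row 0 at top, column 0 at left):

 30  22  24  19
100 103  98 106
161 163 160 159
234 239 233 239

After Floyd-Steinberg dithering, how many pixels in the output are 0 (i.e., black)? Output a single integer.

Answer: 7

Derivation:
(0,0): OLD=30 → NEW=0, ERR=30
(0,1): OLD=281/8 → NEW=0, ERR=281/8
(0,2): OLD=5039/128 → NEW=0, ERR=5039/128
(0,3): OLD=74185/2048 → NEW=0, ERR=74185/2048
(1,0): OLD=14843/128 → NEW=0, ERR=14843/128
(1,1): OLD=178141/1024 → NEW=255, ERR=-82979/1024
(1,2): OLD=2747169/32768 → NEW=0, ERR=2747169/32768
(1,3): OLD=82029495/524288 → NEW=255, ERR=-51663945/524288
(2,0): OLD=2982607/16384 → NEW=255, ERR=-1195313/16384
(2,1): OLD=67489237/524288 → NEW=255, ERR=-66204203/524288
(2,2): OLD=112630537/1048576 → NEW=0, ERR=112630537/1048576
(2,3): OLD=3027261061/16777216 → NEW=255, ERR=-1250929019/16777216
(3,0): OLD=1573071583/8388608 → NEW=255, ERR=-566023457/8388608
(3,1): OLD=24910669185/134217728 → NEW=255, ERR=-9314851455/134217728
(3,2): OLD=460272701055/2147483648 → NEW=255, ERR=-87335629185/2147483648
(3,3): OLD=7030700833273/34359738368 → NEW=255, ERR=-1731032450567/34359738368
Output grid:
  Row 0: ....  (4 black, running=4)
  Row 1: .#.#  (2 black, running=6)
  Row 2: ##.#  (1 black, running=7)
  Row 3: ####  (0 black, running=7)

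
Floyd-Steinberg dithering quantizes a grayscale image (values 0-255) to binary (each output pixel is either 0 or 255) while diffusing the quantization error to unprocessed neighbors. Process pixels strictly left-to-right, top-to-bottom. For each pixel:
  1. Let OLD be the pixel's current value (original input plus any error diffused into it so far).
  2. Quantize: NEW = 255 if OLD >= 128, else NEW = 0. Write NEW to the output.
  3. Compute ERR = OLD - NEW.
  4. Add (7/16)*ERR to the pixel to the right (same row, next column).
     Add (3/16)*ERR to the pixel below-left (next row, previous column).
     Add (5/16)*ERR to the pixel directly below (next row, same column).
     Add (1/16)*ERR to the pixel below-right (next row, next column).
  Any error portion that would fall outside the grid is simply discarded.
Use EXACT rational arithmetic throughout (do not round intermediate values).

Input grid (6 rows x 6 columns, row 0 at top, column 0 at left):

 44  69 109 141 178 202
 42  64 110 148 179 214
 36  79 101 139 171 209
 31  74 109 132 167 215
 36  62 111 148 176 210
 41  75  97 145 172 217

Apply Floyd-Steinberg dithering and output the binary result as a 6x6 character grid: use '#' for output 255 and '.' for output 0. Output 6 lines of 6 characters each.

(0,0): OLD=44 → NEW=0, ERR=44
(0,1): OLD=353/4 → NEW=0, ERR=353/4
(0,2): OLD=9447/64 → NEW=255, ERR=-6873/64
(0,3): OLD=96273/1024 → NEW=0, ERR=96273/1024
(0,4): OLD=3590263/16384 → NEW=255, ERR=-587657/16384
(0,5): OLD=48839489/262144 → NEW=255, ERR=-18007231/262144
(1,0): OLD=4627/64 → NEW=0, ERR=4627/64
(1,1): OLD=54181/512 → NEW=0, ERR=54181/512
(1,2): OLD=2390121/16384 → NEW=255, ERR=-1787799/16384
(1,3): OLD=7615525/65536 → NEW=0, ERR=7615525/65536
(1,4): OLD=887626751/4194304 → NEW=255, ERR=-181920769/4194304
(1,5): OLD=11496832841/67108864 → NEW=255, ERR=-5615927479/67108864
(2,0): OLD=642535/8192 → NEW=0, ERR=642535/8192
(2,1): OLD=34194941/262144 → NEW=255, ERR=-32651779/262144
(2,2): OLD=171165303/4194304 → NEW=0, ERR=171165303/4194304
(2,3): OLD=5979909183/33554432 → NEW=255, ERR=-2576470977/33554432
(2,4): OLD=123936111869/1073741824 → NEW=0, ERR=123936111869/1073741824
(2,5): OLD=3962299527355/17179869184 → NEW=255, ERR=-418567114565/17179869184
(3,0): OLD=134873687/4194304 → NEW=0, ERR=134873687/4194304
(3,1): OLD=2070251627/33554432 → NEW=0, ERR=2070251627/33554432
(3,2): OLD=33974231137/268435456 → NEW=0, ERR=33974231137/268435456
(3,3): OLD=3222412500979/17179869184 → NEW=255, ERR=-1158454140941/17179869184
(3,4): OLD=22567732969331/137438953472 → NEW=255, ERR=-12479200166029/137438953472
(3,5): OLD=384556736518109/2199023255552 → NEW=255, ERR=-176194193647651/2199023255552
(4,0): OLD=30933055193/536870912 → NEW=0, ERR=30933055193/536870912
(4,1): OLD=1135836679973/8589934592 → NEW=255, ERR=-1054596640987/8589934592
(4,2): OLD=24203455071007/274877906944 → NEW=0, ERR=24203455071007/274877906944
(4,3): OLD=687573149553275/4398046511104 → NEW=255, ERR=-433928710778245/4398046511104
(4,4): OLD=5996996551289707/70368744177664 → NEW=0, ERR=5996996551289707/70368744177664
(4,5): OLD=243837534827347981/1125899906842624 → NEW=255, ERR=-43266941417521139/1125899906842624
(5,0): OLD=4945851584831/137438953472 → NEW=0, ERR=4945851584831/137438953472
(5,1): OLD=318808037434351/4398046511104 → NEW=0, ERR=318808037434351/4398046511104
(5,2): OLD=4575980620217173/35184372088832 → NEW=255, ERR=-4396034262434987/35184372088832
(5,3): OLD=91183784107877975/1125899906842624 → NEW=0, ERR=91183784107877975/1125899906842624
(5,4): OLD=496954522784678687/2251799813685248 → NEW=255, ERR=-77254429705059553/2251799813685248
(5,5): OLD=7036702420645823419/36028797018963968 → NEW=255, ERR=-2150640819189988421/36028797018963968
Row 0: ..#.##
Row 1: ..#.##
Row 2: .#.#.#
Row 3: ...###
Row 4: .#.#.#
Row 5: ..#.##

Answer: ..#.##
..#.##
.#.#.#
...###
.#.#.#
..#.##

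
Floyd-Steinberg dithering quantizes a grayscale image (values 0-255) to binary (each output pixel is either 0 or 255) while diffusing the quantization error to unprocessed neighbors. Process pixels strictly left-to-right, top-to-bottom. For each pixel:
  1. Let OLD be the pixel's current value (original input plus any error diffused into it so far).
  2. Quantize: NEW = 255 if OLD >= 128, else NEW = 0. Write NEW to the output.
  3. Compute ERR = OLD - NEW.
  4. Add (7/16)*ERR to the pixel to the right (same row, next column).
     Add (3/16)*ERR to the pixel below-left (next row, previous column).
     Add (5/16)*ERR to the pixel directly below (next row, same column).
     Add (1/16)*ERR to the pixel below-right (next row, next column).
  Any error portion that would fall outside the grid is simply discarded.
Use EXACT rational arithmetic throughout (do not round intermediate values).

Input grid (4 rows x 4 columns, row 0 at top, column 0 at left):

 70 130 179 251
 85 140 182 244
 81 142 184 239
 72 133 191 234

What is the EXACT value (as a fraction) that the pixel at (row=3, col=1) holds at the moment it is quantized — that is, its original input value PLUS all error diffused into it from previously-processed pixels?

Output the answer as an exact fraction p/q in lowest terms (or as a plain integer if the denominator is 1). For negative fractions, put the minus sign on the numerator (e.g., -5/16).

Answer: 16942249109/134217728

Derivation:
(0,0): OLD=70 → NEW=0, ERR=70
(0,1): OLD=1285/8 → NEW=255, ERR=-755/8
(0,2): OLD=17627/128 → NEW=255, ERR=-15013/128
(0,3): OLD=408957/2048 → NEW=255, ERR=-113283/2048
(1,0): OLD=11415/128 → NEW=0, ERR=11415/128
(1,1): OLD=135073/1024 → NEW=255, ERR=-126047/1024
(1,2): OLD=2464949/32768 → NEW=0, ERR=2464949/32768
(1,3): OLD=132274947/524288 → NEW=255, ERR=-1418493/524288
(2,0): OLD=1405563/16384 → NEW=0, ERR=1405563/16384
(2,1): OLD=84276345/524288 → NEW=255, ERR=-49417095/524288
(2,2): OLD=165748573/1048576 → NEW=255, ERR=-101638307/1048576
(2,3): OLD=3362979913/16777216 → NEW=255, ERR=-915210167/16777216
(3,0): OLD=680618571/8388608 → NEW=0, ERR=680618571/8388608
(3,1): OLD=16942249109/134217728 → NEW=0, ERR=16942249109/134217728
Target (3,1): original=133, with diffused error = 16942249109/134217728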